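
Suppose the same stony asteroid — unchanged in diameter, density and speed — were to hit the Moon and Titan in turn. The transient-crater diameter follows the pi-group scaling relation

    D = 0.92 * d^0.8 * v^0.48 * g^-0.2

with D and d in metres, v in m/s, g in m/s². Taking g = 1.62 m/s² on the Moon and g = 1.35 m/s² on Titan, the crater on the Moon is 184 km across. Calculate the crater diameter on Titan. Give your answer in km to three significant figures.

All impactor-dependent factors cancel in the ratio, leaving D_Titan/D_Moon = (g_Titan/g_Moon)^-0.2.
(1.35/1.62)^-0.2 = 0.8333^-0.2 = 1.037
D_Titan = 1.037 × 184 km = 191 km

D ≈ 191 km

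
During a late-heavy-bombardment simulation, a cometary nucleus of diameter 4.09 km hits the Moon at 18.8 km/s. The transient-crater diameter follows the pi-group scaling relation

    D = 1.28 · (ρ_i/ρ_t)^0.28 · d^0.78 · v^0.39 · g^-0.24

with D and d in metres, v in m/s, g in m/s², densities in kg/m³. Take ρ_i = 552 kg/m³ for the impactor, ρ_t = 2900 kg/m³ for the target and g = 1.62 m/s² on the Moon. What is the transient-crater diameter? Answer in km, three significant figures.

D ≈ 21.8 km

In SI units: d = 4090 m, v = 18800 m/s.
(ρ_i/ρ_t)^0.28 = (552/2900)^0.28 = 0.6285
d^0.78 = 4090^0.78 = 656.4
v^0.39 = 18800^0.39 = 46.44
g^-0.24 = 1.62^-0.24 = 0.8907
D = 1.28 × 0.6285 × 656.4 × 46.44 × 0.8907 = 21843 m
   = 21.84 km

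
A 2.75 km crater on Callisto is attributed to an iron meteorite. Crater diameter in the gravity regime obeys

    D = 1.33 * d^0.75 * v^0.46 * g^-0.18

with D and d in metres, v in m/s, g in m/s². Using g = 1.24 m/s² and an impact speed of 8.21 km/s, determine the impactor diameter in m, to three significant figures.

Rearranging for d: d = [D / (1.33 · 8210^0.46 · 1.24^-0.18)]^(1/0.75).
D = 2750 m.
8210^0.46 = 63.18
1.24^-0.18 = 0.9620
Denominator = 1.33 × 63.18 × 0.9620 = 80.84
D / 80.84 = 2750 / 80.84 = 34.02
d = 34.02^(1/0.75) = 34.02^1.3333 = 110.2 m

d ≈ 110 m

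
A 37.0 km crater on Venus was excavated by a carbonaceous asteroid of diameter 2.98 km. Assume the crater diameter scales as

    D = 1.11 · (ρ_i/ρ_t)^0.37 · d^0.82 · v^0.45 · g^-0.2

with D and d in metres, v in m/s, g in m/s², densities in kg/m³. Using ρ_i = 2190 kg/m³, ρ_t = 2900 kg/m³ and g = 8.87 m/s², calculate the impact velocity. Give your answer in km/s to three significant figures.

v ≈ 17.4 km/s

Rearranging for v: v = [D / (1.11 · (2190/2900)^0.37 · 2980^0.82 · 8.87^-0.2)]^(1/0.45).
D = 37000 m.
(2190/2900)^0.37 = 0.9013
2980^0.82 = 706.1
8.87^-0.2 = 0.6463
Denominator = 1.11 × 0.9013 × 706.1 × 0.6463 = 456.6
D / 456.6 = 37000 / 456.6 = 81.03
v = 81.03^(1/0.45) = 81.03^2.2222 = 17434 m/s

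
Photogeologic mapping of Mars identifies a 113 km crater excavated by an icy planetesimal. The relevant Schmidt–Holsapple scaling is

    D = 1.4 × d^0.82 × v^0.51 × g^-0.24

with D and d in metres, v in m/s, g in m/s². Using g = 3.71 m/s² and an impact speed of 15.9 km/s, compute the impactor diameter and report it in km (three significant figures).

Rearranging for d: d = [D / (1.4 · 15900^0.51 · 3.71^-0.24)]^(1/0.82).
D = 113000 m.
15900^0.51 = 138.9
3.71^-0.24 = 0.7300
Denominator = 1.4 × 138.9 × 0.7300 = 142.0
D / 142.0 = 113000 / 142.0 = 795.8
d = 795.8^(1/0.82) = 795.8^1.2195 = 3448 m

d ≈ 3.45 km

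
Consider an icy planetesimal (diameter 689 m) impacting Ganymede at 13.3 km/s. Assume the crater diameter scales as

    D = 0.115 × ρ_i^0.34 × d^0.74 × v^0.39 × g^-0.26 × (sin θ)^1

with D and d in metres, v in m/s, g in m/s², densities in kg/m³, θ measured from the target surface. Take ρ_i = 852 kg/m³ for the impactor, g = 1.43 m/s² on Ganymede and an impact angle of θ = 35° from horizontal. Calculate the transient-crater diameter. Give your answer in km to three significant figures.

In SI units: v = 13300 m/s.
ρ_i^0.34 = 852^0.34 = 9.916
d^0.74 = 689^0.74 = 126.0
v^0.39 = 13300^0.39 = 40.58
g^-0.26 = 1.43^-0.26 = 0.9112
(sin 35°)^1 = 0.5736^1 = 0.5736
D = 0.115 × 9.916 × 126.0 × 40.58 × 0.9112 × 0.5736 = 3047 m
   = 3.047 km

D ≈ 3.05 km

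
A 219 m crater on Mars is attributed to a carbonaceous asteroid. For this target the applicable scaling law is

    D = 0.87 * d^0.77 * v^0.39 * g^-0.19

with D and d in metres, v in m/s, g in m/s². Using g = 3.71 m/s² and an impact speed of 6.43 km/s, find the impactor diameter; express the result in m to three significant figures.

Rearranging for d: d = [D / (0.87 · 6430^0.39 · 3.71^-0.19)]^(1/0.77).
6430^0.39 = 30.56
3.71^-0.19 = 0.7795
Denominator = 0.87 × 30.56 × 0.7795 = 20.72
D / 20.72 = 219 / 20.72 = 10.57
d = 10.57^(1/0.77) = 10.57^1.2987 = 21.38 m

d ≈ 21.4 m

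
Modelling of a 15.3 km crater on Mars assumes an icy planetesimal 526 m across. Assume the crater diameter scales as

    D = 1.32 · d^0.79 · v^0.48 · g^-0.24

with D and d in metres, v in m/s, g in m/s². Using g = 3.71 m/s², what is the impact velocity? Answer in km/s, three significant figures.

Rearranging for v: v = [D / (1.32 · 526^0.79 · 3.71^-0.24)]^(1/0.48).
D = 15300 m.
526^0.79 = 141.1
3.71^-0.24 = 0.7300
Denominator = 1.32 × 141.1 × 0.7300 = 136.0
D / 136.0 = 15300 / 136.0 = 112.5
v = 112.5^(1/0.48) = 112.5^2.0833 = 18757 m/s

v ≈ 18.8 km/s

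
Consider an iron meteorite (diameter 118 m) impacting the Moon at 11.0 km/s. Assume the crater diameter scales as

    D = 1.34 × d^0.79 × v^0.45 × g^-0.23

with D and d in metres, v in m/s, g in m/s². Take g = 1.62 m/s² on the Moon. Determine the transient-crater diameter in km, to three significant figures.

D ≈ 3.42 km

In SI units: v = 11000 m/s.
d^0.79 = 118^0.79 = 43.33
v^0.45 = 11000^0.45 = 65.86
g^-0.23 = 1.62^-0.23 = 0.8950
D = 1.34 × 43.33 × 65.86 × 0.8950 = 3422 m
   = 3.422 km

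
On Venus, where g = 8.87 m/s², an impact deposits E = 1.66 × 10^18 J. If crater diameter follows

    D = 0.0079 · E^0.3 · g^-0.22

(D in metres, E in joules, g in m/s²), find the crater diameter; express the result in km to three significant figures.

D ≈ 1.43 km

E^0.3 = (1.66 × 10^18)^0.3 = 2.924 × 10^5
g^-0.22 = 8.87^-0.22 = 0.6187
D = 0.0079 × 2.924 × 10^5 × 0.6187 = 1429 m
   = 1.429 km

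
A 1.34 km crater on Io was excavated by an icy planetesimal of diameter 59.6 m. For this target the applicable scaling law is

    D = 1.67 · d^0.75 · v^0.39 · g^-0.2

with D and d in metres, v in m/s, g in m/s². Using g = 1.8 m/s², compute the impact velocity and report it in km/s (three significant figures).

v ≈ 14.6 km/s

Rearranging for v: v = [D / (1.67 · 59.6^0.75 · 1.8^-0.2)]^(1/0.39).
D = 1340 m.
59.6^0.75 = 21.45
1.8^-0.2 = 0.8891
Denominator = 1.67 × 21.45 × 0.8891 = 31.85
D / 31.85 = 1340 / 31.85 = 42.07
v = 42.07^(1/0.39) = 42.07^2.5641 = 14589 m/s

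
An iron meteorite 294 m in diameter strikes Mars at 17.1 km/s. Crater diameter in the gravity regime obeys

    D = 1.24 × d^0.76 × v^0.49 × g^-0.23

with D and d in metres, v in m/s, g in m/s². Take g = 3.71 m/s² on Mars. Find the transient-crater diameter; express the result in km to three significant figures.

D ≈ 8.18 km

In SI units: v = 17100 m/s.
d^0.76 = 294^0.76 = 75.15
v^0.49 = 17100^0.49 = 118.6
g^-0.23 = 3.71^-0.23 = 0.7397
D = 1.24 × 75.15 × 118.6 × 0.7397 = 8175 m
   = 8.175 km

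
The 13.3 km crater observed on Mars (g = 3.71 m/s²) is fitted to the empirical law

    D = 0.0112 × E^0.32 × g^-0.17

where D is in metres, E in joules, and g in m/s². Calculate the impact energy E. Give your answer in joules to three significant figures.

E ≈ 1.93 × 10^19 J

Rearranging: E = [D / (0.0112 · g^-0.17)]^(1/0.32).
D = 13300 m.
g^-0.17 = 3.71^-0.17 = 0.8002
D / (0.0112 × 0.8002) = 13300 / (8.962 × 10^-3) = 1.484 × 10^6
E = (1.484 × 10^6)^3.125 = 1.931 × 10^19 J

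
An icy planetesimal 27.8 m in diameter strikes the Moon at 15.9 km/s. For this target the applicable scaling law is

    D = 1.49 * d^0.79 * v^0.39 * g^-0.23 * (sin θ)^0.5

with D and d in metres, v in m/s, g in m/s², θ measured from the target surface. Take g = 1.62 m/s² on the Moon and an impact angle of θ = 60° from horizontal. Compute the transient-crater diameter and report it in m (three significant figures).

In SI units: v = 15900 m/s.
d^0.79 = 27.8^0.79 = 13.83
v^0.39 = 15900^0.39 = 43.51
g^-0.23 = 1.62^-0.23 = 0.8950
(sin 60°)^0.5 = 0.8660^0.5 = 0.9306
D = 1.49 × 13.83 × 43.51 × 0.8950 × 0.9306 = 746.8 m

D ≈ 747 m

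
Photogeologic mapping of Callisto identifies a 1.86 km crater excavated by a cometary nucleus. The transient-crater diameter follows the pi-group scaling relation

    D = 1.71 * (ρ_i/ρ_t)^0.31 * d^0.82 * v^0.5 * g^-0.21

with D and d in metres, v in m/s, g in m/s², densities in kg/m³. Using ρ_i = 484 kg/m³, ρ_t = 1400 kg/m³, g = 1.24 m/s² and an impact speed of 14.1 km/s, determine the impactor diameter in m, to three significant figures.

Rearranging for d: d = [D / (1.71 · (484/1400)^0.31 · 14100^0.5 · 1.24^-0.21)]^(1/0.82).
D = 1860 m.
(484/1400)^0.31 = 0.7195
14100^0.5 = 118.7
1.24^-0.21 = 0.9558
Denominator = 1.71 × 0.7195 × 118.7 × 0.9558 = 139.6
D / 139.6 = 1860 / 139.6 = 13.32
d = 13.32^(1/0.82) = 13.32^1.2195 = 23.51 m

d ≈ 23.5 m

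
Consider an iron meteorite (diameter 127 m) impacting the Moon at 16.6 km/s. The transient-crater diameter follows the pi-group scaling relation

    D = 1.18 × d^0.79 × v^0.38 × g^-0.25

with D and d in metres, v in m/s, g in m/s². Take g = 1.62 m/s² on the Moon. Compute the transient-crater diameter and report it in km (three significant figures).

In SI units: v = 16600 m/s.
d^0.79 = 127^0.79 = 45.92
v^0.38 = 16600^0.38 = 40.15
g^-0.25 = 1.62^-0.25 = 0.8864
D = 1.18 × 45.92 × 40.15 × 0.8864 = 1928 m
   = 1.928 km

D ≈ 1.93 km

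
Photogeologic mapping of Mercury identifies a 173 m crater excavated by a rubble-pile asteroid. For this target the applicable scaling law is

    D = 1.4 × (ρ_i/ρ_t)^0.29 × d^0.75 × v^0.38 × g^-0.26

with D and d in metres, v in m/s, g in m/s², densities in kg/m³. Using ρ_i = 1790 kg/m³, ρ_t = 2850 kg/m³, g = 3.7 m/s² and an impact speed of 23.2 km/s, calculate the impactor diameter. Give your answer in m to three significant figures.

Rearranging for d: d = [D / (1.4 · (1790/2850)^0.29 · 23200^0.38 · 3.7^-0.26)]^(1/0.75).
(1790/2850)^0.29 = 0.8738
23200^0.38 = 45.59
3.7^-0.26 = 0.7117
Denominator = 1.4 × 0.8738 × 45.59 × 0.7117 = 39.69
D / 39.69 = 173 / 39.69 = 4.359
d = 4.359^(1/0.75) = 4.359^1.3333 = 7.120 m

d ≈ 7.12 m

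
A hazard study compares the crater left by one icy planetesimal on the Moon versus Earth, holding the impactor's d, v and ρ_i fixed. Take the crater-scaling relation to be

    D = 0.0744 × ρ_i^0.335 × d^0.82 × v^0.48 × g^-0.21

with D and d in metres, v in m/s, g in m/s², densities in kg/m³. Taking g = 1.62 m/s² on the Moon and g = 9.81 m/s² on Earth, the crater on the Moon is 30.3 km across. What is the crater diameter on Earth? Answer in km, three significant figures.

D ≈ 20.8 km

All impactor-dependent factors cancel in the ratio, leaving D_Earth/D_Moon = (g_Earth/g_Moon)^-0.21.
(9.81/1.62)^-0.21 = 6.056^-0.21 = 0.6851
D_Earth = 0.6851 × 30.3 km = 20.8 km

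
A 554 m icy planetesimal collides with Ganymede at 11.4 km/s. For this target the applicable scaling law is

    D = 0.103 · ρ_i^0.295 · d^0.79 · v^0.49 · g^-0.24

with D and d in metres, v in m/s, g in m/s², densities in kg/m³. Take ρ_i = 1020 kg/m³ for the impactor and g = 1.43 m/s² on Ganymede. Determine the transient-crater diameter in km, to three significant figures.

In SI units: v = 11400 m/s.
ρ_i^0.295 = 1020^0.295 = 7.719
d^0.79 = 554^0.79 = 147.0
v^0.49 = 11400^0.49 = 97.25
g^-0.24 = 1.43^-0.24 = 0.9177
D = 0.103 × 7.719 × 147.0 × 97.25 × 0.9177 = 10431 m
   = 10.43 km

D ≈ 10.4 km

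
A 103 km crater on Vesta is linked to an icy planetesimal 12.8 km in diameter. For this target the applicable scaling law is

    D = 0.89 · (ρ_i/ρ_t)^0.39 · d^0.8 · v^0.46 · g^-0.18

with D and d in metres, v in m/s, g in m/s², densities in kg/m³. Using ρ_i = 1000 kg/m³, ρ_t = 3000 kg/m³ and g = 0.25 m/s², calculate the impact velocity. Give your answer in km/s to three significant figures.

v ≈ 10.8 km/s

Rearranging for v: v = [D / (0.89 · (1000/3000)^0.39 · 12800^0.8 · 0.25^-0.18)]^(1/0.46).
D = 103000 m.
(1000/3000)^0.39 = 0.6515
12800^0.8 = 1931
0.25^-0.18 = 1.283
Denominator = 0.89 × 0.6515 × 1931 × 1.283 = 1437
D / 1437 = 103000 / 1437 = 71.68
v = 71.68^(1/0.46) = 71.68^2.1739 = 10801 m/s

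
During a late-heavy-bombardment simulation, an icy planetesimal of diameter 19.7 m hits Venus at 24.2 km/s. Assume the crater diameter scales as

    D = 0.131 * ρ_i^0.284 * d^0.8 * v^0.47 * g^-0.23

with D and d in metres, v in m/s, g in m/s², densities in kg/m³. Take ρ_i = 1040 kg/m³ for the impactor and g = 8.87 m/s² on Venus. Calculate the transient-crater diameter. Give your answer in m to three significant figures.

In SI units: v = 24200 m/s.
ρ_i^0.284 = 1040^0.284 = 7.192
d^0.8 = 19.7^0.8 = 10.85
v^0.47 = 24200^0.47 = 114.9
g^-0.23 = 8.87^-0.23 = 0.6053
D = 0.131 × 7.192 × 10.85 × 114.9 × 0.6053 = 711.0 m

D ≈ 711 m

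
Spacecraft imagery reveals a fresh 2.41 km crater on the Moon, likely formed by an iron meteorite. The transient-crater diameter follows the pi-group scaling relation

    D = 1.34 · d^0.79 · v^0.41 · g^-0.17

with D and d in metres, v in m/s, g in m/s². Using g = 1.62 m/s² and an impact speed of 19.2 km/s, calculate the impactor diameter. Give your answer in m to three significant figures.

Rearranging for d: d = [D / (1.34 · 19200^0.41 · 1.62^-0.17)]^(1/0.79).
D = 2410 m.
19200^0.41 = 57.04
1.62^-0.17 = 0.9213
Denominator = 1.34 × 57.04 × 0.9213 = 70.42
D / 70.42 = 2410 / 70.42 = 34.22
d = 34.22^(1/0.79) = 34.22^1.2658 = 87.52 m

d ≈ 87.5 m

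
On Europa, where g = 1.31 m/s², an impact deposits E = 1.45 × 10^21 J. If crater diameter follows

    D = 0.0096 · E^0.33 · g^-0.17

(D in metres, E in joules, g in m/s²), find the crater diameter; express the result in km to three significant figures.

E^0.33 = (1.45 × 10^21)^0.33 = 9.622 × 10^6
g^-0.17 = 1.31^-0.17 = 0.9551
D = 0.0096 × 9.622 × 10^6 × 0.9551 = 88224 m
   = 88.22 km

D ≈ 88.2 km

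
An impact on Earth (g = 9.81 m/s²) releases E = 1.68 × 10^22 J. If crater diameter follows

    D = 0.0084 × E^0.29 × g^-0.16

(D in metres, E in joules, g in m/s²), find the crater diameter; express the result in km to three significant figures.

D ≈ 16.3 km

E^0.29 = (1.68 × 10^22)^0.29 = 2.788 × 10^6
g^-0.16 = 9.81^-0.16 = 0.6940
D = 0.0084 × 2.788 × 10^6 × 0.6940 = 16253 m
   = 16.25 km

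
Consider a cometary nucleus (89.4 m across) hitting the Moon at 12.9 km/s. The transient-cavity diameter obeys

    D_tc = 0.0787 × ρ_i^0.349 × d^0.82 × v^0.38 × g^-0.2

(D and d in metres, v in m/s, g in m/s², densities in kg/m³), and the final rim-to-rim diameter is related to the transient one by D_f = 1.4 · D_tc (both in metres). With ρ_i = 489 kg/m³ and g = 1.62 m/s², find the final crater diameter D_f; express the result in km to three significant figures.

D_f ≈ 1.26 km

v = 12900 m/s.
ρ_i^0.349 = 489^0.349 = 8.681
d^0.82 = 89.4^0.82 = 39.82
v^0.38 = 12900^0.38 = 36.48
g^-0.2 = 1.62^-0.2 = 0.9080
D_tc = 0.0787 × 8.681 × 39.82 × 36.48 × 0.9080 = 901.1 m
D_f = 1.4 × 901.1 = 1262 m
     = 1.262 km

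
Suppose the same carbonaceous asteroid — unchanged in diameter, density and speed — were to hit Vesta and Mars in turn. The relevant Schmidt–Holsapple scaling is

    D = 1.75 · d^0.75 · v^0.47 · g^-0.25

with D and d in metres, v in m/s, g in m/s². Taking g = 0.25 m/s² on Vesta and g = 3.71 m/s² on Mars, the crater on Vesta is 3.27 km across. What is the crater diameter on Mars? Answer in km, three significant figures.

All impactor-dependent factors cancel in the ratio, leaving D_Mars/D_Vesta = (g_Mars/g_Vesta)^-0.25.
(3.71/0.25)^-0.25 = 14.84^-0.25 = 0.5095
D_Mars = 0.5095 × 3.27 km = 1.67 km

D ≈ 1.67 km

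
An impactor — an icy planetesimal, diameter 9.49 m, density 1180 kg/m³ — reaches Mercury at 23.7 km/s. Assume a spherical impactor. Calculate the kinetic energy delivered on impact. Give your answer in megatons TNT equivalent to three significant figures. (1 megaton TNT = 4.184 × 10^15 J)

v = 23700 m/s.
Mass m = (π/6) ρ d³ = (π/6) × 1180 × (9.49)³ = 5.281 × 10^5 kg
E = ½ m v² = 0.5 × 5.281 × 10^5 × (23700)² = 1.483 × 10^14 J
   = 1.483 × 10^14 / 4.184×10^15 = 0.03544 Mt

E ≈ 0.0354 Mt TNT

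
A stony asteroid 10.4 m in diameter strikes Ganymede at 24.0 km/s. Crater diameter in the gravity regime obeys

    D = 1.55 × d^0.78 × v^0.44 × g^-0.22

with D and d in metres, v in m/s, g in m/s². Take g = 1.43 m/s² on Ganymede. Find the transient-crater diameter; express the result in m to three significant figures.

D ≈ 753 m

In SI units: v = 24000 m/s.
d^0.78 = 10.4^0.78 = 6.213
v^0.44 = 24000^0.44 = 84.58
g^-0.22 = 1.43^-0.22 = 0.9243
D = 1.55 × 6.213 × 84.58 × 0.9243 = 752.9 m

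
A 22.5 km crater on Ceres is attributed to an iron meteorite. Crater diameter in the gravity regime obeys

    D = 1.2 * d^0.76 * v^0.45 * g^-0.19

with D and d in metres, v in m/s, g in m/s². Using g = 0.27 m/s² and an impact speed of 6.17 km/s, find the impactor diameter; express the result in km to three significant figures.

d ≈ 1.72 km

Rearranging for d: d = [D / (1.2 · 6170^0.45 · 0.27^-0.19)]^(1/0.76).
D = 22500 m.
6170^0.45 = 50.77
0.27^-0.19 = 1.282
Denominator = 1.2 × 50.77 × 1.282 = 78.10
D / 78.10 = 22500 / 78.10 = 288.1
d = 288.1^(1/0.76) = 288.1^1.3158 = 1723 m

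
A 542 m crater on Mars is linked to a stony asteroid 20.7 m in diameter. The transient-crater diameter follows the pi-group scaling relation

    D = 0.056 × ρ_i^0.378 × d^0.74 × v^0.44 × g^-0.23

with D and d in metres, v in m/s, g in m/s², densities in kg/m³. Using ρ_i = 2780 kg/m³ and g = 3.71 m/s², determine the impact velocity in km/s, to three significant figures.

v ≈ 15.3 km/s

Rearranging for v: v = [D / (0.056 · 2780^0.378 · 20.7^0.74 · 3.71^-0.23)]^(1/0.44).
2780^0.378 = 20.04
20.7^0.74 = 9.415
3.71^-0.23 = 0.7397
Denominator = 0.056 × 20.04 × 9.415 × 0.7397 = 7.816
D / 7.816 = 542 / 7.816 = 69.34
v = 69.34^(1/0.44) = 69.34^2.2727 = 15276 m/s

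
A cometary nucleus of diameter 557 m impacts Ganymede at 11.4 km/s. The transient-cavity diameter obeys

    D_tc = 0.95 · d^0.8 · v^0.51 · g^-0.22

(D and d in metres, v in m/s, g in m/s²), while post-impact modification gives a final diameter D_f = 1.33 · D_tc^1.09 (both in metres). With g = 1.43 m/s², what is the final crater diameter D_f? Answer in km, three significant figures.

D_f ≈ 51.5 km

v = 11400 m/s.
d^0.8 = 557^0.8 = 157.3
v^0.51 = 11400^0.51 = 117.2
g^-0.22 = 1.43^-0.22 = 0.9243
D_tc = 0.95 × 157.3 × 117.2 × 0.9243 = 16190 m
D_f = 1.33 × (16190)^1.09 = 51515 m
     = 51.51 km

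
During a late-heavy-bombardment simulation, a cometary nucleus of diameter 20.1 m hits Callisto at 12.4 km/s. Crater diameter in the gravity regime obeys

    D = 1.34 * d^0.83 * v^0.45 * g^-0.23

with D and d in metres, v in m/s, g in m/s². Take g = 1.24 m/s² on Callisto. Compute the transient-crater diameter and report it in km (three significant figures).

D ≈ 1.07 km

In SI units: v = 12400 m/s.
d^0.83 = 20.1^0.83 = 12.07
v^0.45 = 12400^0.45 = 69.51
g^-0.23 = 1.24^-0.23 = 0.9517
D = 1.34 × 12.07 × 69.51 × 0.9517 = 1070 m
   = 1.070 km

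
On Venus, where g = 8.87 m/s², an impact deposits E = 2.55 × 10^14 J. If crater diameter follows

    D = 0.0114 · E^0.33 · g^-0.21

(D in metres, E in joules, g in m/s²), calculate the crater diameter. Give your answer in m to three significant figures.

E^0.33 = (2.55 × 10^14)^0.33 = 5.678 × 10^4
g^-0.21 = 8.87^-0.21 = 0.6323
D = 0.0114 × 5.678 × 10^4 × 0.6323 = 409.3 m

D ≈ 409 m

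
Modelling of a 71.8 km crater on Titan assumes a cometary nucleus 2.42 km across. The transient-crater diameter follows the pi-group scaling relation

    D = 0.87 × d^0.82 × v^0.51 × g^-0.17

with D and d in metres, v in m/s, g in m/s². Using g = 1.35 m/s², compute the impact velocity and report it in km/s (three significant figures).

Rearranging for v: v = [D / (0.87 · 2420^0.82 · 1.35^-0.17)]^(1/0.51).
D = 71800 m.
2420^0.82 = 595.3
1.35^-0.17 = 0.9503
Denominator = 0.87 × 595.3 × 0.9503 = 492.2
D / 492.2 = 71800 / 492.2 = 145.9
v = 145.9^(1/0.51) = 145.9^1.9608 = 17510 m/s

v ≈ 17.5 km/s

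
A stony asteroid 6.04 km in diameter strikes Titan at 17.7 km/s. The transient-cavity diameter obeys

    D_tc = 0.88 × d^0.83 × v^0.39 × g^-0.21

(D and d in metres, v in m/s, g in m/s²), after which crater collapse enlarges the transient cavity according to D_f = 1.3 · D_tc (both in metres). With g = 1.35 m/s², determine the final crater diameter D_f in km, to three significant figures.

D_f ≈ 67.0 km

In SI: d = 6040 m, v = 17700 m/s.
d^0.83 = 6040^0.83 = 1375
v^0.39 = 17700^0.39 = 45.36
g^-0.21 = 1.35^-0.21 = 0.9389
D_tc = 0.88 × 1375 × 45.36 × 0.9389 = 51530 m
D_f = 1.3 × 51530 = 66989 m
     = 66.99 km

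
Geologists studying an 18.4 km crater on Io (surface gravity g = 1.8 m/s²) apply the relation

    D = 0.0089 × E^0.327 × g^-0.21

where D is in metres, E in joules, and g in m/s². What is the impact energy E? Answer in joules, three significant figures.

Rearranging: E = [D / (0.0089 · g^-0.21)]^(1/0.327).
D = 18400 m.
g^-0.21 = 1.8^-0.21 = 0.8839
D / (0.0089 × 0.8839) = 18400 / (7.867 × 10^-3) = 2.339 × 10^6
E = (2.339 × 10^6)^3.0581 = 3.000 × 10^19 J

E ≈ 3.00 × 10^19 J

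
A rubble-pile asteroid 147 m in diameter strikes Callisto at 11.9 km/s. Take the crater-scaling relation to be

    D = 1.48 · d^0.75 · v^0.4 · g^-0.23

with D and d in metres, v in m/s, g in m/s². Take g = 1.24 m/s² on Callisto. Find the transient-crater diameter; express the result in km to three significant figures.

D ≈ 2.54 km

In SI units: v = 11900 m/s.
d^0.75 = 147^0.75 = 42.22
v^0.4 = 11900^0.4 = 42.68
g^-0.23 = 1.24^-0.23 = 0.9517
D = 1.48 × 42.22 × 42.68 × 0.9517 = 2538 m
   = 2.538 km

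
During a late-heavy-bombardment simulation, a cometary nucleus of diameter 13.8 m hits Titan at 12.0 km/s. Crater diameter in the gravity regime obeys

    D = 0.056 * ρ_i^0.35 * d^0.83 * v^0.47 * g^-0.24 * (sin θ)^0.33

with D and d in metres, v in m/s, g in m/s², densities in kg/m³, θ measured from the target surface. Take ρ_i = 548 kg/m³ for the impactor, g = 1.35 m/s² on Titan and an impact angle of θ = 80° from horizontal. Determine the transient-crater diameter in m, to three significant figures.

In SI units: v = 12000 m/s.
ρ_i^0.35 = 548^0.35 = 9.090
d^0.83 = 13.8^0.83 = 8.833
v^0.47 = 12000^0.47 = 82.64
g^-0.24 = 1.35^-0.24 = 0.9305
(sin 80°)^0.33 = 0.9848^0.33 = 0.9950
D = 0.056 × 9.090 × 8.833 × 82.64 × 0.9305 × 0.9950 = 344.0 m

D ≈ 344 m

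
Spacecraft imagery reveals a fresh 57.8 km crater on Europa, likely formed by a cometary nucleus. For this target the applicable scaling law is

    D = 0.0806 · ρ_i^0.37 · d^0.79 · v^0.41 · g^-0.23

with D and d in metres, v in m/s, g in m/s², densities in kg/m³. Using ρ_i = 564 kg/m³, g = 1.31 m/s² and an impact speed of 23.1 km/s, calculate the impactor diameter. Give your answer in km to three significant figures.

Rearranging for d: d = [D / (0.0806 · 564^0.37 · 23100^0.41 · 1.31^-0.23)]^(1/0.79).
D = 57800 m.
564^0.37 = 10.42
23100^0.41 = 61.53
1.31^-0.23 = 0.9398
Denominator = 0.0806 × 10.42 × 61.53 × 0.9398 = 48.57
D / 48.57 = 57800 / 48.57 = 1190
d = 1190^(1/0.79) = 1190^1.2658 = 7817 m

d ≈ 7.82 km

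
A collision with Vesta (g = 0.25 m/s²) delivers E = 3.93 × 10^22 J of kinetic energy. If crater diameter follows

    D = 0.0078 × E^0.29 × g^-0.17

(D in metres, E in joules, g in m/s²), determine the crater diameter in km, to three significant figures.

E^0.29 = (3.93 × 10^22)^0.29 = 3.568 × 10^6
g^-0.17 = 0.25^-0.17 = 1.266
D = 0.0078 × 3.568 × 10^6 × 1.266 = 35233 m
   = 35.23 km

D ≈ 35.2 km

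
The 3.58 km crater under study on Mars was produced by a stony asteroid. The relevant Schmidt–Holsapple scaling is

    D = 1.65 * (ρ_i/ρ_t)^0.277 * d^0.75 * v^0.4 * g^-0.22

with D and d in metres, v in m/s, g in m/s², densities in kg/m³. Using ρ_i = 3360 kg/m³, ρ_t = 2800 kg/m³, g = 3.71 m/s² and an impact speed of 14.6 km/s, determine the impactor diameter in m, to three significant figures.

Rearranging for d: d = [D / (1.65 · (3360/2800)^0.277 · 14600^0.4 · 3.71^-0.22)]^(1/0.75).
D = 3580 m.
(3360/2800)^0.277 = 1.052
14600^0.4 = 46.32
3.71^-0.22 = 0.7494
Denominator = 1.65 × 1.052 × 46.32 × 0.7494 = 60.25
D / 60.25 = 3580 / 60.25 = 59.42
d = 59.42^(1/0.75) = 59.42^1.3333 = 231.8 m

d ≈ 232 m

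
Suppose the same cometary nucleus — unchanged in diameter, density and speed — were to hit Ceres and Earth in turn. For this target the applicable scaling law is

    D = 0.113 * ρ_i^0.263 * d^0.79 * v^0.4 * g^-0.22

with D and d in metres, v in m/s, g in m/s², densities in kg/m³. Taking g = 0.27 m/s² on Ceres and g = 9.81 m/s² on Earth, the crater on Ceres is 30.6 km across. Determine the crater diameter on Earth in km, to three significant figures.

D ≈ 13.9 km

All impactor-dependent factors cancel in the ratio, leaving D_Earth/D_Ceres = (g_Earth/g_Ceres)^-0.22.
(9.81/0.27)^-0.22 = 36.33^-0.22 = 0.4537
D_Earth = 0.4537 × 30.6 km = 13.9 km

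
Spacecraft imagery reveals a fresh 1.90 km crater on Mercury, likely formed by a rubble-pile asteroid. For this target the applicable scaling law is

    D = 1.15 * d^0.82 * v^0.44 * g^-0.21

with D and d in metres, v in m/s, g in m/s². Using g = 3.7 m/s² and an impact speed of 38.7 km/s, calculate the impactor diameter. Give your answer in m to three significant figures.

Rearranging for d: d = [D / (1.15 · 38700^0.44 · 3.7^-0.21)]^(1/0.82).
D = 1900 m.
38700^0.44 = 104.4
3.7^-0.21 = 0.7598
Denominator = 1.15 × 104.4 × 0.7598 = 91.22
D / 91.22 = 1900 / 91.22 = 20.83
d = 20.83^(1/0.82) = 20.83^1.2195 = 40.56 m

d ≈ 40.6 m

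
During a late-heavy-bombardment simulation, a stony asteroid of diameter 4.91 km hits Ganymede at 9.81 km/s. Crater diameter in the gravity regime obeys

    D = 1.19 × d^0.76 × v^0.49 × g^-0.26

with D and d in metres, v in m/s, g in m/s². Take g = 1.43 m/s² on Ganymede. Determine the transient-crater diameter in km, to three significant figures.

In SI units: d = 4910 m, v = 9810 m/s.
d^0.76 = 4910^0.76 = 638.6
v^0.49 = 9810^0.49 = 90.35
g^-0.26 = 1.43^-0.26 = 0.9112
D = 1.19 × 638.6 × 90.35 × 0.9112 = 62563 m
   = 62.56 km

D ≈ 62.6 km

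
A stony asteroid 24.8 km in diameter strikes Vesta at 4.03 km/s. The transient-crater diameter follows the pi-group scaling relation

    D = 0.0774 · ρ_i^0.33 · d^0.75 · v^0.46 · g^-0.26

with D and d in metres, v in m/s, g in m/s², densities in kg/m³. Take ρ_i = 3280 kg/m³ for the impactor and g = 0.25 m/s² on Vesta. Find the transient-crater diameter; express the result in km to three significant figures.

In SI units: d = 24800 m, v = 4030 m/s.
ρ_i^0.33 = 3280^0.33 = 14.46
d^0.75 = 24800^0.75 = 1976
v^0.46 = 4030^0.46 = 45.54
g^-0.26 = 0.25^-0.26 = 1.434
D = 0.0774 × 14.46 × 1976 × 45.54 × 1.434 = 1.444 × 10^5 m
   = 144.4 km

D ≈ 144 km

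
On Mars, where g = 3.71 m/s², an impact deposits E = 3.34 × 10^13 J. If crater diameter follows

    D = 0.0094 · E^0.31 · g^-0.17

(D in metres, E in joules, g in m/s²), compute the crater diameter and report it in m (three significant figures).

E^0.31 = (3.34 × 10^13)^0.31 = 1.557 × 10^4
g^-0.17 = 3.71^-0.17 = 0.8002
D = 0.0094 × 1.557 × 10^4 × 0.8002 = 117.1 m

D ≈ 117 m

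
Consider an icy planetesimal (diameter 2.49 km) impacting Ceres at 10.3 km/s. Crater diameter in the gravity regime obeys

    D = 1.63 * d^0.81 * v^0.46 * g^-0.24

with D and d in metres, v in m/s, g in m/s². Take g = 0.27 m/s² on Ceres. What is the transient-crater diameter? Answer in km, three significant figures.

D ≈ 88.2 km

In SI units: d = 2490 m, v = 10300 m/s.
d^0.81 = 2490^0.81 = 563.5
v^0.46 = 10300^0.46 = 70.13
g^-0.24 = 0.27^-0.24 = 1.369
D = 1.63 × 563.5 × 70.13 × 1.369 = 88184 m
   = 88.18 km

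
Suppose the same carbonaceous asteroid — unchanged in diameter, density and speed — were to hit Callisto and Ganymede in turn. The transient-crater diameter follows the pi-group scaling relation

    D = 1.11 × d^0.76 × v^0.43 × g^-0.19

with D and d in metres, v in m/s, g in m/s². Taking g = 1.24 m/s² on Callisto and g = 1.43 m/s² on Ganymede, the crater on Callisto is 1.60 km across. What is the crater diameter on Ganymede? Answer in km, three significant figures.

All impactor-dependent factors cancel in the ratio, leaving D_Ganymede/D_Callisto = (g_Ganymede/g_Callisto)^-0.19.
(1.43/1.24)^-0.19 = 1.153^-0.19 = 0.9733
D_Ganymede = 0.9733 × 1.60 km = 1.56 km

D ≈ 1.56 km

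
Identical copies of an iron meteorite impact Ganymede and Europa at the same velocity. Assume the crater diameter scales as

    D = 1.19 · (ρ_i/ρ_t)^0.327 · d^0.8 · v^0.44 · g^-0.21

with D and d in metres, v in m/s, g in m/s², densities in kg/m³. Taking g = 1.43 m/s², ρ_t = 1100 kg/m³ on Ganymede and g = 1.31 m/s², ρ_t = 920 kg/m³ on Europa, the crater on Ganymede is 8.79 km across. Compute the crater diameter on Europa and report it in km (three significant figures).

D ≈ 9.49 km

The impactor-only factors (d, v, ρ_i) cancel in the ratio, leaving D_Europa/D_Ganymede = (g_Europa/g_Ganymede)^-0.21 · (ρ_t,Ganymede/ρ_t,Europa)^0.327.
(1.31/1.43)^-0.21 = 0.9161^-0.21 = 1.019
(1100/920)^0.327 = 1.196^0.327 = 1.060
Ratio = 1.019 × 1.060 = 1.080
D_Europa = 1.080 × 8.79 km = 9.49 km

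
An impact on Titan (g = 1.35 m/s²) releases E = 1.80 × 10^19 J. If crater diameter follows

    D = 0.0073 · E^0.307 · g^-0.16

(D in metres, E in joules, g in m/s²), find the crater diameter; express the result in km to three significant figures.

E^0.307 = (1.80 × 10^19)^0.307 = 8.154 × 10^5
g^-0.16 = 1.35^-0.16 = 0.9531
D = 0.0073 × 8.154 × 10^5 × 0.9531 = 5673 m
   = 5.673 km

D ≈ 5.67 km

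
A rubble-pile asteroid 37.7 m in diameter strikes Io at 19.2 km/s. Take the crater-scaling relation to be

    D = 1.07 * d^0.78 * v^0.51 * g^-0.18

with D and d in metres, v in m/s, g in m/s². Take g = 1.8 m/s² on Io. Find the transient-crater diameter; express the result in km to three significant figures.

D ≈ 2.50 km

In SI units: v = 19200 m/s.
d^0.78 = 37.7^0.78 = 16.96
v^0.51 = 19200^0.51 = 152.9
g^-0.18 = 1.8^-0.18 = 0.8996
D = 1.07 × 16.96 × 152.9 × 0.8996 = 2496 m
   = 2.496 km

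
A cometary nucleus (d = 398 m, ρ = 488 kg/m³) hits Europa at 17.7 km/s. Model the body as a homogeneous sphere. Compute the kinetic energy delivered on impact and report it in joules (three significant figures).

v = 17700 m/s.
Mass m = (π/6) ρ d³ = (π/6) × 488 × (398)³ = 1.611 × 10^10 kg
E = ½ m v² = 0.5 × 1.611 × 10^10 × (17700)² = 2.524 × 10^18 J

E ≈ 2.52 × 10^18 J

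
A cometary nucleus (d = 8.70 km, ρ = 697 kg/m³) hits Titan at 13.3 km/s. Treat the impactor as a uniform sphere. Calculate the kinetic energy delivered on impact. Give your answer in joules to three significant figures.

E ≈ 2.13 × 10^22 J

d = 8700 m; v = 13300 m/s.
Mass m = (π/6) ρ d³ = (π/6) × 697 × (8700)³ = 2.403 × 10^14 kg
E = ½ m v² = 0.5 × 2.403 × 10^14 × (13300)² = 2.125 × 10^22 J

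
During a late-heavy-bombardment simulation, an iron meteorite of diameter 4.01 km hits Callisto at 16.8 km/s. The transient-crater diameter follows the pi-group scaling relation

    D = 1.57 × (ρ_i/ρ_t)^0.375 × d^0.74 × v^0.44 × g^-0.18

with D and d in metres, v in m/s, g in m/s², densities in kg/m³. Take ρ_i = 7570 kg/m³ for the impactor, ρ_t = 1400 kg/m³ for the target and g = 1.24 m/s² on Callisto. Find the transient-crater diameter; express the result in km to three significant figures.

D ≈ 95.4 km

In SI units: d = 4010 m, v = 16800 m/s.
(ρ_i/ρ_t)^0.375 = (7570/1400)^0.375 = 1.883
d^0.74 = 4010^0.74 = 463.8
v^0.44 = 16800^0.44 = 72.30
g^-0.18 = 1.24^-0.18 = 0.9620
D = 1.57 × 1.883 × 463.8 × 72.30 × 0.9620 = 95366 m
   = 95.37 km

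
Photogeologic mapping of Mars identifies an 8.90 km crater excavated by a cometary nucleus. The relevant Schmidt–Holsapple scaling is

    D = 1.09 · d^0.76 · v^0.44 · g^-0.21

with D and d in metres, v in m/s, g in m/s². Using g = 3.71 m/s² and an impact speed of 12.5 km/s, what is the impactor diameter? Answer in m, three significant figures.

Rearranging for d: d = [D / (1.09 · 12500^0.44 · 3.71^-0.21)]^(1/0.76).
D = 8900 m.
12500^0.44 = 63.48
3.71^-0.21 = 0.7593
Denominator = 1.09 × 63.48 × 0.7593 = 52.54
D / 52.54 = 8900 / 52.54 = 169.4
d = 169.4^(1/0.76) = 169.4^1.3158 = 856.7 m

d ≈ 857 m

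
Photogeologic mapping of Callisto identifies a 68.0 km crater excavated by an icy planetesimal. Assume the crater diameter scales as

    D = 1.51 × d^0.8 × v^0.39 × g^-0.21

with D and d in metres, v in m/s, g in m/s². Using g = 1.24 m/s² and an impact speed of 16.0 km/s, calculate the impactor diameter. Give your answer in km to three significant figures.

Rearranging for d: d = [D / (1.51 · 16000^0.39 · 1.24^-0.21)]^(1/0.8).
D = 68000 m.
16000^0.39 = 43.61
1.24^-0.21 = 0.9558
Denominator = 1.51 × 43.61 × 0.9558 = 62.94
D / 62.94 = 68000 / 62.94 = 1080
d = 1080^(1/0.8) = 1080^1.25 = 6191 m

d ≈ 6.19 km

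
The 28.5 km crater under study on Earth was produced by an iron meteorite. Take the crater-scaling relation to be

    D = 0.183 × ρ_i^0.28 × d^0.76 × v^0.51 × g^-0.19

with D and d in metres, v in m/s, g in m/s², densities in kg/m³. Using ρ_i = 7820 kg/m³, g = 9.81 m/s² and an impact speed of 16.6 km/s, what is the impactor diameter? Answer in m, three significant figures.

Rearranging for d: d = [D / (0.183 · 7820^0.28 · 16600^0.51 · 9.81^-0.19)]^(1/0.76).
D = 28500 m.
7820^0.28 = 12.31
16600^0.51 = 142.0
9.81^-0.19 = 0.6480
Denominator = 0.183 × 12.31 × 142.0 × 0.6480 = 207.3
D / 207.3 = 28500 / 207.3 = 137.5
d = 137.5^(1/0.76) = 137.5^1.3158 = 651.0 m

d ≈ 651 m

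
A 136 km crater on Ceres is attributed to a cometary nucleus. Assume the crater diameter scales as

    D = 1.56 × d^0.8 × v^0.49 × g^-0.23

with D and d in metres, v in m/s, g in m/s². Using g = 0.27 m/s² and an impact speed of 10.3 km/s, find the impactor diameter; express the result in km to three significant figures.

d ≈ 3.58 km

Rearranging for d: d = [D / (1.56 · 10300^0.49 · 0.27^-0.23)]^(1/0.8).
D = 136000 m.
10300^0.49 = 92.53
0.27^-0.23 = 1.351
Denominator = 1.56 × 92.53 × 1.351 = 195.0
D / 195.0 = 136000 / 195.0 = 697.4
d = 697.4^(1/0.8) = 697.4^1.25 = 3584 m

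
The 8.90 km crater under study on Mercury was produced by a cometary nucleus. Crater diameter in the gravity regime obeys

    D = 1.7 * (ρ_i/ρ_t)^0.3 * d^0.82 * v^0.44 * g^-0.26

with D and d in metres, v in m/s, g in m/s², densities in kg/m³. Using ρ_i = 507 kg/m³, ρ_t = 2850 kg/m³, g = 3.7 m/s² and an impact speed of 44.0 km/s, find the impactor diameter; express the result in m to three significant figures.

d ≈ 315 m

Rearranging for d: d = [D / (1.7 · (507/2850)^0.3 · 44000^0.44 · 3.7^-0.26)]^(1/0.82).
D = 8900 m.
(507/2850)^0.3 = 0.5957
44000^0.44 = 110.4
3.7^-0.26 = 0.7117
Denominator = 1.7 × 0.5957 × 110.4 × 0.7117 = 79.57
D / 79.57 = 8900 / 79.57 = 111.9
d = 111.9^(1/0.82) = 111.9^1.2195 = 315.2 m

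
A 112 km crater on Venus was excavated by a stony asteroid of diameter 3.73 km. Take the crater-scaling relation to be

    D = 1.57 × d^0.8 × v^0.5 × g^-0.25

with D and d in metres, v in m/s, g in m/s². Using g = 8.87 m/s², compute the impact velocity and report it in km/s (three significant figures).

v ≈ 29.2 km/s

Rearranging for v: v = [D / (1.57 · 3730^0.8 · 8.87^-0.25)]^(1/0.5).
D = 112000 m.
3730^0.8 = 720.1
8.87^-0.25 = 0.5795
Denominator = 1.57 × 720.1 × 0.5795 = 655.2
D / 655.2 = 112000 / 655.2 = 170.9
v = 170.9^(1/0.5) = 170.9^2 = 29207 m/s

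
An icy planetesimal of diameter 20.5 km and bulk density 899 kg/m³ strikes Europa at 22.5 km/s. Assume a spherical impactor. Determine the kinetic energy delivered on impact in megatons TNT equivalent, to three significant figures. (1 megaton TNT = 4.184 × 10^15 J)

d = 20500 m; v = 22500 m/s.
Mass m = (π/6) ρ d³ = (π/6) × 899 × (20500)³ = 4.055 × 10^15 kg
E = ½ m v² = 0.5 × 4.055 × 10^15 × (22500)² = 1.026 × 10^24 J
   = 1.026 × 10^24 / 4.184×10^15 = 2.452 × 10^8 Mt

E ≈ 2.45 × 10^8 Mt TNT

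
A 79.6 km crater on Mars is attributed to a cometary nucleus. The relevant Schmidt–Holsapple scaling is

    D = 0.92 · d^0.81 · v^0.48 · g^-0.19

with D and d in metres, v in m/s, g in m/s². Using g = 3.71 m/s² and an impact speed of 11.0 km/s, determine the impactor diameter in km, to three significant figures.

Rearranging for d: d = [D / (0.92 · 11000^0.48 · 3.71^-0.19)]^(1/0.81).
D = 79600 m.
11000^0.48 = 87.07
3.71^-0.19 = 0.7795
Denominator = 0.92 × 87.07 × 0.7795 = 62.44
D / 62.44 = 79600 / 62.44 = 1275
d = 1275^(1/0.81) = 1275^1.2346 = 6824 m

d ≈ 6.82 km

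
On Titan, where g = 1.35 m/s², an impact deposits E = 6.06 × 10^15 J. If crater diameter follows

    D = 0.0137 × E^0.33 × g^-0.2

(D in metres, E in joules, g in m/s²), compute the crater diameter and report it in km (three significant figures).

D ≈ 2.08 km

E^0.33 = (6.06 × 10^15)^0.33 = 1.615 × 10^5
g^-0.2 = 1.35^-0.2 = 0.9417
D = 0.0137 × 1.615 × 10^5 × 0.9417 = 2084 m
   = 2.084 km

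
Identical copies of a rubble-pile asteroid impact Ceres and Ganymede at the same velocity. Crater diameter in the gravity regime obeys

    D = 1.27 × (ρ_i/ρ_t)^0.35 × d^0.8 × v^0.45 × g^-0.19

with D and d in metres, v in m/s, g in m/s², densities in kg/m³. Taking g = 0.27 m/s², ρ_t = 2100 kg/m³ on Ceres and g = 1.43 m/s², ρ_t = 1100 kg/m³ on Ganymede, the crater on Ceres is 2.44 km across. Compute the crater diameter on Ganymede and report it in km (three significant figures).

The impactor-only factors (d, v, ρ_i) cancel in the ratio, leaving D_Ganymede/D_Ceres = (g_Ganymede/g_Ceres)^-0.19 · (ρ_t,Ceres/ρ_t,Ganymede)^0.35.
(1.43/0.27)^-0.19 = 5.296^-0.19 = 0.7285
(2100/1100)^0.35 = 1.909^0.35 = 1.254
Ratio = 0.7285 × 1.254 = 0.9135
D_Ganymede = 0.9135 × 2.44 km = 2.23 km

D ≈ 2.23 km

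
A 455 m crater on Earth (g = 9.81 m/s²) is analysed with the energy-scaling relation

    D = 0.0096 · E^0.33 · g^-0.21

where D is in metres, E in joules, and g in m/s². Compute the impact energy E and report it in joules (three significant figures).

E ≈ 6.31 × 10^14 J

Rearranging: E = [D / (0.0096 · g^-0.21)]^(1/0.33).
g^-0.21 = 9.81^-0.21 = 0.6191
D / (0.0096 × 0.6191) = 455 / (5.943 × 10^-3) = 7.656 × 10^4
E = (7.656 × 10^4)^3.0303 = 6.309 × 10^14 J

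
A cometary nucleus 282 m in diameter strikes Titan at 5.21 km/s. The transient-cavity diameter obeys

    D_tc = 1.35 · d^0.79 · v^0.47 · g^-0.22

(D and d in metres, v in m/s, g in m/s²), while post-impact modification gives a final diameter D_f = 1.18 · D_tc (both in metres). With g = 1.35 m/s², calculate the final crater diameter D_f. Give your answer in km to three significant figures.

v = 5210 m/s.
d^0.79 = 282^0.79 = 86.24
v^0.47 = 5210^0.47 = 55.84
g^-0.22 = 1.35^-0.22 = 0.9361
D_tc = 1.35 × 86.24 × 55.84 × 0.9361 = 6086 m
D_f = 1.18 × 6086 = 7181 m
     = 7.181 km

D_f ≈ 7.18 km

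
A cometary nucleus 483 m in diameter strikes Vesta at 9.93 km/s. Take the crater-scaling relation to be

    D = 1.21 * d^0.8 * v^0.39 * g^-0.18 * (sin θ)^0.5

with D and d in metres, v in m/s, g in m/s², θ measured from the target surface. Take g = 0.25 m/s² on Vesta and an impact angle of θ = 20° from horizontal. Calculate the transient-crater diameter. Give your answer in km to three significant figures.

D ≈ 4.61 km

In SI units: v = 9930 m/s.
d^0.8 = 483^0.8 = 140.3
v^0.39 = 9930^0.39 = 36.21
g^-0.18 = 0.25^-0.18 = 1.283
(sin 20°)^0.5 = 0.3420^0.5 = 0.5848
D = 1.21 × 140.3 × 36.21 × 1.283 × 0.5848 = 4612 m
   = 4.612 km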